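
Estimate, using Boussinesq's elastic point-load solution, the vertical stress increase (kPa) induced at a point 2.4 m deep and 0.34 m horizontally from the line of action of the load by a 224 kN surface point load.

Δσ_z ≈ 17.7 kPa

Boussinesq vertical stress below a point load on an elastic half-space:
Δσ_z = 3P/(2πz²) · [1 + (r/z)²]^(−5/2)
r/z = 0.34/2.4 = 0.14167; [1+(r/z)²]^(−5/2) = 0.95154.
Δσ_z = 3×224/(2π×2.4²) × 0.95154 = 18.568 × 0.95154 = 17.67 kPa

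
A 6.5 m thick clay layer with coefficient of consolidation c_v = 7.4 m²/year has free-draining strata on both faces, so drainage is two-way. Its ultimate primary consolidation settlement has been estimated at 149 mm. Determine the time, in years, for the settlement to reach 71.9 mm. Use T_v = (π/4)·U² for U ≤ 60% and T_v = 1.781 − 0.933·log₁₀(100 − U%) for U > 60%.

t ≈ 0.261 years

Drainage path length: H_d = H/2 = 3.25 m (double drainage).
U = S(t)/S_ult = 71.9/149 = 0.4826.
U ≤ 60%: T_v = (π/4)·U² = (π/4)×0.48255² = 0.18288.
t = T_v·H_d²/c_v = 0.18288×3.25²/7.4 = 0.261 years.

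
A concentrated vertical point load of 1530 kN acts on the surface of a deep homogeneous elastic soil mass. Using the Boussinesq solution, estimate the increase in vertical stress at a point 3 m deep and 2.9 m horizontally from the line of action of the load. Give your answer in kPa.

Δσ_z ≈ 15.6 kPa

Boussinesq vertical stress below a point load on an elastic half-space:
Δσ_z = 3P/(2πz²) · [1 + (r/z)²]^(−5/2)
r/z = 2.9/3 = 0.96667; [1+(r/z)²]^(−5/2) = 0.19214.
Δσ_z = 3×1530/(2π×3²) × 0.19214 = 81.169 × 0.19214 = 15.6 kPa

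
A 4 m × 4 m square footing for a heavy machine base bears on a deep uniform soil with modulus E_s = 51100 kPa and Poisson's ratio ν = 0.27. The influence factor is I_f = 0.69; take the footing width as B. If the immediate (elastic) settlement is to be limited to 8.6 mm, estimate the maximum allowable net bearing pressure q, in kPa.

q ≈ 172 kPa

S_e = q·B·(1−ν²)/E_s · I_f  ⇒  q = S_e·E_s / (B·(1−ν²)·I_f).
q = 0.0086 × 51100 / (4 × 0.9271 × 0.69) = 171.7 kPa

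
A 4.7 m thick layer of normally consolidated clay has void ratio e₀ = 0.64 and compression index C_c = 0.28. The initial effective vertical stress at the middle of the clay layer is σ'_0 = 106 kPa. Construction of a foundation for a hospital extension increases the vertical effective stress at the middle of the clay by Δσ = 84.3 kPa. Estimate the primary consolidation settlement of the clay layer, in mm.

Final effective stress: σ'_f = σ'_0 + Δσ = 106 + 84.3 = 190.3 kPa.
Normally consolidated clay, so the full stress increment lies on the virgin compression line:
S_c = C_c·H/(1+e₀)·log₁₀(σ'_f/σ'_0) = 0.28×4.7/(1+0.64)×log₁₀(190.3/106)
    = 0.80244 × 0.25413 = 0.2039 m

S_c ≈ 204 mm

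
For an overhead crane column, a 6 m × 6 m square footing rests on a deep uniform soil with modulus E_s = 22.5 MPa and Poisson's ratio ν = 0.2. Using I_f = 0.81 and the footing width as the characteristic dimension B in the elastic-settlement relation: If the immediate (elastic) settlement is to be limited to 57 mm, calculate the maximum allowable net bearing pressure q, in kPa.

E_s = 22.5 MPa = 22500 kPa.
S_e = q·B·(1−ν²)/E_s · I_f  ⇒  q = S_e·E_s / (B·(1−ν²)·I_f).
q = 0.057 × 22500 / (6 × 0.96 × 0.81) = 274.9 kPa

q ≈ 275 kPa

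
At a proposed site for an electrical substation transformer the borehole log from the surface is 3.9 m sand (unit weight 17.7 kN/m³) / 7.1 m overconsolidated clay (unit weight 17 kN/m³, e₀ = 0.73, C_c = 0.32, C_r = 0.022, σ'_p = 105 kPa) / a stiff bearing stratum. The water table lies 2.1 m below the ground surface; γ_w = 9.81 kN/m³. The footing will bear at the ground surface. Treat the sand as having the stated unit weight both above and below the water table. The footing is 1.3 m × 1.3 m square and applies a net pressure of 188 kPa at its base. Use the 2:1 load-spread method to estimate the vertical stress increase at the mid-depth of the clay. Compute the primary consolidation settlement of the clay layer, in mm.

Mid-depth of clay below the ground surface: z = 3.9 + 7.1/2 = 7.45 m.
Total vertical stress at mid-clay: σ_v = 17.7×3.9 + 17×3.55 = 129.38 kPa.
Pore pressure: u = 9.81×(7.45 − 2.1) = 52.483 kPa.
Initial effective stress: σ'_0 = σ_v − u = 129.38 − 52.483 = 76.897 kPa.
Stress increase at mid-clay by the 2:1 spreading method:
Δσ = qBL/((B+z)(L+z)) = 188×1.3×1.3/((1.3+7.45)(1.3+7.45)) = 4.1498 kPa
Final effective stress: σ'_f = 76.897 + 4.1498 = 81.047 kPa.
σ'_f = 81.047 ≤ σ'_p = 105 kPa, so the clay remains overconsolidated and only the recompression index applies:
S_c = C_r·H/(1+e₀)·log₁₀(σ'_f/σ'_0) = 0.022×7.1/1.73×log₁₀(81.047/76.897)
    = 0.090288 × 0.022828 = 0.002061 m

S_c ≈ 2.06 mm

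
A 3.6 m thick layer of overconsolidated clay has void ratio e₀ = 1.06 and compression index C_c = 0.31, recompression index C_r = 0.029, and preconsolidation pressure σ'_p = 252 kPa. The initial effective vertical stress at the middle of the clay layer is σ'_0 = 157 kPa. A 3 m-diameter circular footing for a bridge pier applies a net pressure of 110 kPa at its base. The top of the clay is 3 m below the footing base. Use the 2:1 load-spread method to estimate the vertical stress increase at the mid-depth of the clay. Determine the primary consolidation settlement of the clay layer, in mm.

S_c ≈ 2.17 mm

Mid-depth of clay below the footing base: z = 3 + 3.6/2 = 4.8 m.
Stress increase at mid-clay by the 2:1 spreading method:
Δσ ≈ qD²/(D+z)² = 110×3²/(3+4.8)² = 16.272 kPa
Final effective stress: σ'_f = 157 + 16.272 = 173.27 kPa.
σ'_f = 173.27 ≤ σ'_p = 252 kPa, so the clay remains overconsolidated and only the recompression index applies:
S_c = C_r·H/(1+e₀)·log₁₀(σ'_f/σ'_0) = 0.029×3.6/2.06×log₁₀(173.27/157)
    = 0.05068 × 0.042824 = 0.00217 m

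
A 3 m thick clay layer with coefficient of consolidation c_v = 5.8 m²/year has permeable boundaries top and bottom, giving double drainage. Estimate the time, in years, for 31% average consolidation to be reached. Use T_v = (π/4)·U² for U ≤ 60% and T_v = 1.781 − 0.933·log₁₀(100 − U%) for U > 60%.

t ≈ 0.0293 years

Drainage path length: H_d = H/2 = 1.5 m (double drainage).
U ≤ 60%: T_v = (π/4)·U² = (π/4)×0.31² = 0.075477.
t = T_v·H_d²/c_v = 0.075477×1.5²/5.8 = 0.02928 years.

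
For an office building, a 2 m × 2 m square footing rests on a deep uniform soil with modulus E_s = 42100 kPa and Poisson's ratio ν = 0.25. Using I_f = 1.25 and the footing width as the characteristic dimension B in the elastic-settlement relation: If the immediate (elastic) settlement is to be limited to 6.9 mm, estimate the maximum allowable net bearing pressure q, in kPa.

q ≈ 124 kPa

S_e = q·B·(1−ν²)/E_s · I_f  ⇒  q = S_e·E_s / (B·(1−ν²)·I_f).
q = 0.0069 × 42100 / (2 × 0.9375 × 1.25) = 123.9 kPa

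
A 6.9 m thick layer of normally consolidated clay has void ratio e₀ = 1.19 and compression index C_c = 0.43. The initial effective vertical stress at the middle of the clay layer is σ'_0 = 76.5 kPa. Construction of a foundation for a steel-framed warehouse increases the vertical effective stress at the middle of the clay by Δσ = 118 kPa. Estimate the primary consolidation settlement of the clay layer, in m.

S_c ≈ 0.549 m

Final effective stress: σ'_f = σ'_0 + Δσ = 76.5 + 118 = 194.5 kPa.
Normally consolidated clay, so the full stress increment lies on the virgin compression line:
S_c = C_c·H/(1+e₀)·log₁₀(σ'_f/σ'_0) = 0.43×6.9/(1+1.19)×log₁₀(194.5/76.5)
    = 1.3548 × 0.40526 = 0.549 m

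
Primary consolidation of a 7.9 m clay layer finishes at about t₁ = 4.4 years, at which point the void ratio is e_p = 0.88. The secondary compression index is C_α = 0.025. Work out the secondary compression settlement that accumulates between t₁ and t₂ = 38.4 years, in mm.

S_s ≈ 98.8 mm

Secondary compression: S_s = C_α·H/(1+e_p)·log₁₀(t₂/t₁)
S_s = 0.025×7.9/(1+0.88)×log₁₀(38.4/4.4)
    = 0.1051 × 0.9409 = 0.09884 m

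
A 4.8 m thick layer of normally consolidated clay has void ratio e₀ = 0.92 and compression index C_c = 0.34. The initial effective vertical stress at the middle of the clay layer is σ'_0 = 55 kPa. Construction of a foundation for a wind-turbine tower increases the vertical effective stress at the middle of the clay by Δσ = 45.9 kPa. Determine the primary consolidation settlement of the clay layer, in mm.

Final effective stress: σ'_f = σ'_0 + Δσ = 55 + 45.9 = 100.9 kPa.
Normally consolidated clay, so the full stress increment lies on the virgin compression line:
S_c = C_c·H/(1+e₀)·log₁₀(σ'_f/σ'_0) = 0.34×4.8/(1+0.92)×log₁₀(100.9/55)
    = 0.85 × 0.26353 = 0.224 m

S_c ≈ 224 mm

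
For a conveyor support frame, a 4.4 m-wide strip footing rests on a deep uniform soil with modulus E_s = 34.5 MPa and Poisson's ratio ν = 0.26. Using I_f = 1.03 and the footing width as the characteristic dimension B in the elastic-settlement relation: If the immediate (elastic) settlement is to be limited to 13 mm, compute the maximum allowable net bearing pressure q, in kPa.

E_s = 34.5 MPa = 34500 kPa.
S_e = q·B·(1−ν²)/E_s · I_f  ⇒  q = S_e·E_s / (B·(1−ν²)·I_f).
q = 0.013 × 34500 / (4.4 × 0.9324 × 1.03) = 106.1 kPa

q ≈ 106 kPa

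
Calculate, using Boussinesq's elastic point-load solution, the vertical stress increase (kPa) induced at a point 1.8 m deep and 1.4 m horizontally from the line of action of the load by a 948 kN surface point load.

Boussinesq vertical stress below a point load on an elastic half-space:
Δσ_z = 3P/(2πz²) · [1 + (r/z)²]^(−5/2)
r/z = 1.4/1.8 = 0.77778; [1+(r/z)²]^(−5/2) = 0.30645.
Δσ_z = 3×948/(2π×1.8²) × 0.30645 = 139.7 × 0.30645 = 42.81 kPa

Δσ_z ≈ 42.8 kPa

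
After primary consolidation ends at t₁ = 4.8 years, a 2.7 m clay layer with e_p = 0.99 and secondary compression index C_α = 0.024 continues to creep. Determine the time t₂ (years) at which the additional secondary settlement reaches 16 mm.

S_s = C_α·H/(1+e_p)·log₁₀(t₂/t₁) ⇒ log₁₀(t₂/t₁) = S_s·(1+e_p)/(C_α·H).
log₁₀(t₂/t₁) = 0.016 × (1+0.99) / (0.024×2.7) = 0.4914
t₂ = t₁ × 10^0.4914 = 4.8 × 3.1 = 14.88 years

t₂ ≈ 14.9 years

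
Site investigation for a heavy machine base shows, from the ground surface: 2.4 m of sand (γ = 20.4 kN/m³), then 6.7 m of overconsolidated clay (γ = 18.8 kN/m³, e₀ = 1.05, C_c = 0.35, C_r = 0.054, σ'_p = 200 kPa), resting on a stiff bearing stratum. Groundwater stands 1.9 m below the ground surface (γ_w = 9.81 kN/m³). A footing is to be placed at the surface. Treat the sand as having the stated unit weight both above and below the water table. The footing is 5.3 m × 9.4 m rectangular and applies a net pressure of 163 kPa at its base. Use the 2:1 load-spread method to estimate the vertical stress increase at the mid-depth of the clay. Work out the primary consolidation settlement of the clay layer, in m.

S_c ≈ 0.0386 m

Mid-depth of clay below the ground surface: z = 2.4 + 6.7/2 = 5.75 m.
Total vertical stress at mid-clay: σ_v = 20.4×2.4 + 18.8×3.35 = 111.94 kPa.
Pore pressure: u = 9.81×(5.75 − 1.9) = 37.769 kPa.
Initial effective stress: σ'_0 = σ_v − u = 111.94 − 37.769 = 74.171 kPa.
Stress increase at mid-clay by the 2:1 spreading method:
Δσ = qBL/((B+z)(L+z)) = 163×5.3×9.4/((5.3+5.75)(9.4+5.75)) = 48.508 kPa
Final effective stress: σ'_f = 74.171 + 48.508 = 122.68 kPa.
σ'_f = 122.68 ≤ σ'_p = 200 kPa, so the clay remains overconsolidated and only the recompression index applies:
S_c = C_r·H/(1+e₀)·log₁₀(σ'_f/σ'_0) = 0.054×6.7/2.05×log₁₀(122.68/74.171)
    = 0.17649 × 0.21854 = 0.03857 m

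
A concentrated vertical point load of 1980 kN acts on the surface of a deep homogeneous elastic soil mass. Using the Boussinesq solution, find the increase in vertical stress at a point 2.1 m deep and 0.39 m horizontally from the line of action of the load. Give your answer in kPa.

Boussinesq vertical stress below a point load on an elastic half-space:
Δσ_z = 3P/(2πz²) · [1 + (r/z)²]^(−5/2)
r/z = 0.39/2.1 = 0.18571; [1+(r/z)²]^(−5/2) = 0.91872.
Δσ_z = 3×1980/(2π×2.1²) × 0.91872 = 214.37 × 0.91872 = 196.9 kPa

Δσ_z ≈ 197 kPa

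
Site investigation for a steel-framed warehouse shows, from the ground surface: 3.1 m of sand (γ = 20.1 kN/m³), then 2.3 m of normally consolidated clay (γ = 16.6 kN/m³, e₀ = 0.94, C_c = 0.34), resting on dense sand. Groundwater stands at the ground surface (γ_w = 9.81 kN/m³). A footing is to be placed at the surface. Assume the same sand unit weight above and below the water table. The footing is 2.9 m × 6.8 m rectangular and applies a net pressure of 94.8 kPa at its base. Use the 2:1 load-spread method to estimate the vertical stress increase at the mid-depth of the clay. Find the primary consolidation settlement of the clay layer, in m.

S_c ≈ 0.0818 m

Mid-depth of clay below the ground surface: z = 3.1 + 2.3/2 = 4.25 m.
Total vertical stress at mid-clay: σ_v = 20.1×3.1 + 16.6×1.15 = 81.4 kPa.
Pore pressure: u = 9.81×(4.25 − 0) = 41.693 kPa.
Initial effective stress: σ'_0 = σ_v − u = 81.4 − 41.693 = 39.707 kPa.
Stress increase at mid-clay by the 2:1 spreading method:
Δσ = qBL/((B+z)(L+z)) = 94.8×2.9×6.8/((2.9+4.25)(6.8+4.25)) = 23.662 kPa
Final effective stress: σ'_f = σ'_0 + Δσ = 39.707 + 23.662 = 63.369 kPa.
Normally consolidated clay, so the full stress increment lies on the virgin compression line:
S_c = C_c·H/(1+e₀)·log₁₀(σ'_f/σ'_0) = 0.34×2.3/(1+0.94)×log₁₀(63.369/39.707)
    = 0.40309 × 0.20301 = 0.08183 m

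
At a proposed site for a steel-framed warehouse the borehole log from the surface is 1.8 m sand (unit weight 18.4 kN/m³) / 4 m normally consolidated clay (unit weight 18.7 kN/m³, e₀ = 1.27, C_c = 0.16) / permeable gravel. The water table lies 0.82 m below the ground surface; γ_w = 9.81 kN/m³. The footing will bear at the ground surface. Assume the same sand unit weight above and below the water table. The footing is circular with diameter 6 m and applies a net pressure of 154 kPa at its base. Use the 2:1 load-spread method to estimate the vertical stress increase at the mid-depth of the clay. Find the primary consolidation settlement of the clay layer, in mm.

Mid-depth of clay below the ground surface: z = 1.8 + 4/2 = 3.8 m.
Total vertical stress at mid-clay: σ_v = 18.4×1.8 + 18.7×2 = 70.52 kPa.
Pore pressure: u = 9.81×(3.8 − 0.82) = 29.234 kPa.
Initial effective stress: σ'_0 = σ_v − u = 70.52 − 29.234 = 41.286 kPa.
Stress increase at mid-clay by the 2:1 spreading method:
Δσ ≈ qD²/(D+z)² = 154×6²/(6+3.8)² = 57.726 kPa
Final effective stress: σ'_f = σ'_0 + Δσ = 41.286 + 57.726 = 99.012 kPa.
Normally consolidated clay, so the full stress increment lies on the virgin compression line:
S_c = C_c·H/(1+e₀)·log₁₀(σ'_f/σ'_0) = 0.16×4/(1+1.27)×log₁₀(99.012/41.286)
    = 0.28194 × 0.37989 = 0.1071 m

S_c ≈ 107 mm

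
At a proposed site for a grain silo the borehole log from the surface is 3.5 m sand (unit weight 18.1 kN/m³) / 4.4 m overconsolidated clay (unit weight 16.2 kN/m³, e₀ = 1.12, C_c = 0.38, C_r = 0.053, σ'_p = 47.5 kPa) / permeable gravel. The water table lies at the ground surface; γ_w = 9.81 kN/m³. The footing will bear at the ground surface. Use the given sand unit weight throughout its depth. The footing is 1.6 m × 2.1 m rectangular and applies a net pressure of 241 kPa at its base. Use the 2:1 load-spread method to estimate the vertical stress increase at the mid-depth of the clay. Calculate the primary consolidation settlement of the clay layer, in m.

Mid-depth of clay below the ground surface: z = 3.5 + 4.4/2 = 5.7 m.
Total vertical stress at mid-clay: σ_v = 18.1×3.5 + 16.2×2.2 = 98.99 kPa.
Pore pressure: u = 9.81×(5.7 − 0) = 55.917 kPa.
Initial effective stress: σ'_0 = σ_v − u = 98.99 − 55.917 = 43.073 kPa.
Stress increase at mid-clay by the 2:1 spreading method:
Δσ = qBL/((B+z)(L+z)) = 241×1.6×2.1/((1.6+5.7)(2.1+5.7)) = 14.221 kPa
Final effective stress: σ'_f = 43.073 + 14.221 = 57.294 kPa.
σ'_f = 57.294 > σ'_p = 47.5 kPa, so the stress path crosses the preconsolidation pressure — recompression up to σ'_p, then virgin compression beyond:
S_c = H/(1+e₀)·[C_r·log₁₀(σ'_p/σ'_0) + C_c·log₁₀(σ'_f/σ'_p)]
    = 4.4/2.12 × [0.053×log₁₀(47.5/43.073) + 0.38×log₁₀(57.294/47.5)]
    = 2.0755 × [0.0022519 + 0.030938] = 0.06889 m

S_c ≈ 0.0689 m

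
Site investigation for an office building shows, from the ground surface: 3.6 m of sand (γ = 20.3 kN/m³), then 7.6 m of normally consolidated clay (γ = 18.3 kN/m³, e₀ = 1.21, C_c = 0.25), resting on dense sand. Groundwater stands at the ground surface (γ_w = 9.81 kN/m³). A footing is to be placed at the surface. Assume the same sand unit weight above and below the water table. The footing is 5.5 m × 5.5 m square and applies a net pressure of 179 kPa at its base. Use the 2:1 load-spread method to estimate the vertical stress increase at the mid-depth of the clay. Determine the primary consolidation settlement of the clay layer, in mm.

S_c ≈ 142 mm

Mid-depth of clay below the ground surface: z = 3.6 + 7.6/2 = 7.4 m.
Total vertical stress at mid-clay: σ_v = 20.3×3.6 + 18.3×3.8 = 142.62 kPa.
Pore pressure: u = 9.81×(7.4 − 0) = 72.594 kPa.
Initial effective stress: σ'_0 = σ_v − u = 142.62 − 72.594 = 70.026 kPa.
Stress increase at mid-clay by the 2:1 spreading method:
Δσ = qBL/((B+z)(L+z)) = 179×5.5×5.5/((5.5+7.4)(5.5+7.4)) = 32.539 kPa
Final effective stress: σ'_f = σ'_0 + Δσ = 70.026 + 32.539 = 102.56 kPa.
Normally consolidated clay, so the full stress increment lies on the virgin compression line:
S_c = C_c·H/(1+e₀)·log₁₀(σ'_f/σ'_0) = 0.25×7.6/(1+1.21)×log₁₀(102.56/70.026)
    = 0.85973 × 0.16572 = 0.1425 m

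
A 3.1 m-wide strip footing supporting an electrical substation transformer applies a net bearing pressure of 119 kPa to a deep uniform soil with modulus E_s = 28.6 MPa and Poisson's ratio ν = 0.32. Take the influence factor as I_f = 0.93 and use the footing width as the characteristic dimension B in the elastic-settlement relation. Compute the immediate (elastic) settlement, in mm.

S_e ≈ 10.8 mm

Immediate (elastic) settlement: S_e = q·B·(1−ν²)/E_s · I_f.
E_s = 28.6 MPa = 28600 kPa.
S_e = 119 × 3.1 × (1 − 0.32²) / 28600 × 0.93
    = 119 × 3.1 × 0.8976 / 28600 × 0.93
    = 0.01077 m = 10.77 mm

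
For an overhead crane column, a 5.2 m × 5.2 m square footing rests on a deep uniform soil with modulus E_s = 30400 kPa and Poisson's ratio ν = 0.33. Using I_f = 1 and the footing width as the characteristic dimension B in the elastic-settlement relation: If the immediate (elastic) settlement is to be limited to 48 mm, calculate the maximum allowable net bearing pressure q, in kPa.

S_e = q·B·(1−ν²)/E_s · I_f  ⇒  q = S_e·E_s / (B·(1−ν²)·I_f).
q = 0.048 × 30400 / (5.2 × 0.8911 × 1) = 314.9 kPa

q ≈ 315 kPa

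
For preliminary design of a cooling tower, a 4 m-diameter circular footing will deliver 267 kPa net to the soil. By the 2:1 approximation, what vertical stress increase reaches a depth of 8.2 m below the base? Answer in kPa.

By the 2:1 method the load spreads at 1 horizontal : 2 vertical, so at depth z the loaded area has grown by z in each plan dimension:
Δσ ≈ qD²/(D+z)² = 267×4²/(4+8.2)² = 28.702 kPa

Δσ_z ≈ 28.7 kPa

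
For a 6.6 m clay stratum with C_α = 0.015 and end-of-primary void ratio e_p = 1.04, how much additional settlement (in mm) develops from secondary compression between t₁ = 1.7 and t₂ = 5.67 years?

S_s ≈ 25.4 mm

Secondary compression: S_s = C_α·H/(1+e_p)·log₁₀(t₂/t₁)
S_s = 0.015×6.6/(1+1.04)×log₁₀(5.67/1.7)
    = 0.04853 × 0.5231 = 0.02539 m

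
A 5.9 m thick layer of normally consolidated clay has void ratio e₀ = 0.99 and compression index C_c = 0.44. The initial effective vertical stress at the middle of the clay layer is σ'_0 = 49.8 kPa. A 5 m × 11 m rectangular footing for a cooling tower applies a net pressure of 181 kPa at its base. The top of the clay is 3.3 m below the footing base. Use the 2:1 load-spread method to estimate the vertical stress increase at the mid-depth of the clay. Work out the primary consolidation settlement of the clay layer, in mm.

Mid-depth of clay below the footing base: z = 3.3 + 5.9/2 = 6.25 m.
Stress increase at mid-clay by the 2:1 spreading method:
Δσ = qBL/((B+z)(L+z)) = 181×5×11/((5+6.25)(11+6.25)) = 51.298 kPa
Final effective stress: σ'_f = σ'_0 + Δσ = 49.8 + 51.298 = 101.1 kPa.
Normally consolidated clay, so the full stress increment lies on the virgin compression line:
S_c = C_c·H/(1+e₀)·log₁₀(σ'_f/σ'_0) = 0.44×5.9/(1+0.99)×log₁₀(101.1/49.8)
    = 1.3045 × 0.30752 = 0.4012 m

S_c ≈ 401 mm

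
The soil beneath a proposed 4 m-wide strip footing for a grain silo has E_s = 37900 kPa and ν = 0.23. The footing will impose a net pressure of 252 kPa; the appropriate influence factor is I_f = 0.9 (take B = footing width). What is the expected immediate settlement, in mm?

Immediate (elastic) settlement: S_e = q·B·(1−ν²)/E_s · I_f.
S_e = 252 × 4 × (1 − 0.23²) / 37900 × 0.9
    = 252 × 4 × 0.9471 / 37900 × 0.9
    = 0.02267 m = 22.67 mm

S_e ≈ 22.7 mm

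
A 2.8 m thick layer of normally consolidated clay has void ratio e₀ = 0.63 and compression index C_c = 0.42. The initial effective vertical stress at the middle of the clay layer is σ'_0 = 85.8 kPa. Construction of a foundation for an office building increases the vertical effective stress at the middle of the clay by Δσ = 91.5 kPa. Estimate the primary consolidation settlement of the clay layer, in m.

S_c ≈ 0.227 m

Final effective stress: σ'_f = σ'_0 + Δσ = 85.8 + 91.5 = 177.3 kPa.
Normally consolidated clay, so the full stress increment lies on the virgin compression line:
S_c = C_c·H/(1+e₀)·log₁₀(σ'_f/σ'_0) = 0.42×2.8/(1+0.63)×log₁₀(177.3/85.8)
    = 0.72147 × 0.31522 = 0.2274 m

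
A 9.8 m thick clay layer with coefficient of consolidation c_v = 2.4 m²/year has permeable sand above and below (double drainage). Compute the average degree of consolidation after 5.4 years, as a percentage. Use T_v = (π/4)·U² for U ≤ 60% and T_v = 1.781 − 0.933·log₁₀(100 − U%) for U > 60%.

U ≈ 78.6 %

Drainage path length: H_d = H/2 = 4.9 m (double drainage).
T_v = c_v·t/H_d² = 2.4×5.4/4.9² = 0.53978.
T_v = 0.53978 corresponds to the U > 60% branch:
U = 1 − 10^((1.781 − T_v)/0.933)/100 = 0.786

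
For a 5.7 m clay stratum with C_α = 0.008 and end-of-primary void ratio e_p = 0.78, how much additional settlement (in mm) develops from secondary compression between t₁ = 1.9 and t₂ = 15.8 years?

S_s ≈ 23.6 mm

Secondary compression: S_s = C_α·H/(1+e_p)·log₁₀(t₂/t₁)
S_s = 0.008×5.7/(1+0.78)×log₁₀(15.8/1.9)
    = 0.02562 × 0.9199 = 0.02357 m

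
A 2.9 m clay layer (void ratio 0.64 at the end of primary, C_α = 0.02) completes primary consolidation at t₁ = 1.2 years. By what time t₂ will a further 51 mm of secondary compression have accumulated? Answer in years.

S_s = C_α·H/(1+e_p)·log₁₀(t₂/t₁) ⇒ log₁₀(t₂/t₁) = S_s·(1+e_p)/(C_α·H).
log₁₀(t₂/t₁) = 0.051 × (1+0.64) / (0.02×2.9) = 1.442
t₂ = t₁ × 10^1.442 = 1.2 × 27.67 = 33.21 years

t₂ ≈ 33.2 years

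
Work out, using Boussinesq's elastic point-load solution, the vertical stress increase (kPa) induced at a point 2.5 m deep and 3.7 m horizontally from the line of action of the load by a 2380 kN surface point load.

Boussinesq vertical stress below a point load on an elastic half-space:
Δσ_z = 3P/(2πz²) · [1 + (r/z)²]^(−5/2)
r/z = 3.7/2.5 = 1.48; [1+(r/z)²]^(−5/2) = 0.055003.
Δσ_z = 3×2380/(2π×2.5²) × 0.055003 = 181.82 × 0.055003 = 10 kPa

Δσ_z ≈ 10 kPa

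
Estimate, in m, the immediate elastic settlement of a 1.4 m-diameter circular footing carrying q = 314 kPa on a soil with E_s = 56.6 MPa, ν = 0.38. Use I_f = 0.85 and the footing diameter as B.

S_e ≈ 0.00565 m

Immediate (elastic) settlement: S_e = q·B·(1−ν²)/E_s · I_f.
E_s = 56.6 MPa = 56600 kPa.
S_e = 314 × 1.4 × (1 − 0.38²) / 56600 × 0.85
    = 314 × 1.4 × 0.8556 / 56600 × 0.85
    = 0.005648 m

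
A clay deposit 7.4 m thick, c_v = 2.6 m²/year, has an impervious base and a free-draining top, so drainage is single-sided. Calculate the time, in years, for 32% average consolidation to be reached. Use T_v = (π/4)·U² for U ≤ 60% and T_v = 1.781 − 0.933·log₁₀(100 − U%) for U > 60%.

Drainage path length: H_d = H = 7.4 m (single drainage).
U ≤ 60%: T_v = (π/4)·U² = (π/4)×0.32² = 0.080425.
t = T_v·H_d²/c_v = 0.080425×7.4²/2.6 = 1.694 years.

t ≈ 1.69 years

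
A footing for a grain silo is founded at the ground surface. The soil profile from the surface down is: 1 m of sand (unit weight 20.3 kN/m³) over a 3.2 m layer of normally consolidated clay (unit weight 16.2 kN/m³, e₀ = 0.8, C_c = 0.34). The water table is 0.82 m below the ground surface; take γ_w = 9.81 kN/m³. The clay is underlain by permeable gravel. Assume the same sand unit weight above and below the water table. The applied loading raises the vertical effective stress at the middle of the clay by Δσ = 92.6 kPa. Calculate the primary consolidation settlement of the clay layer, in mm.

S_c ≈ 378 mm

Mid-depth of clay below the ground surface: z = 1 + 3.2/2 = 2.6 m.
Total vertical stress at mid-clay: σ_v = 20.3×1 + 16.2×1.6 = 46.22 kPa.
Pore pressure: u = 9.81×(2.6 − 0.82) = 17.462 kPa.
Initial effective stress: σ'_0 = σ_v − u = 46.22 − 17.462 = 28.758 kPa.
Final effective stress: σ'_f = σ'_0 + Δσ = 28.758 + 92.6 = 121.36 kPa.
Normally consolidated clay, so the full stress increment lies on the virgin compression line:
S_c = C_c·H/(1+e₀)·log₁₀(σ'_f/σ'_0) = 0.34×3.2/(1+0.8)×log₁₀(121.36/28.758)
    = 0.60444 × 0.62532 = 0.378 m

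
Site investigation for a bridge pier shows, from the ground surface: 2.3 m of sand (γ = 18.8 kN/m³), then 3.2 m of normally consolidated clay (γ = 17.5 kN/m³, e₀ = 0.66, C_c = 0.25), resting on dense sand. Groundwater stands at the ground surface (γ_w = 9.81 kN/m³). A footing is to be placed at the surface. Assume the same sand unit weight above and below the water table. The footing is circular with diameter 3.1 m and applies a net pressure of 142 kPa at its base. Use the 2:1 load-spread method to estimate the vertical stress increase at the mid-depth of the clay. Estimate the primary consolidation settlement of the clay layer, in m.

S_c ≈ 0.128 m

Mid-depth of clay below the ground surface: z = 2.3 + 3.2/2 = 3.9 m.
Total vertical stress at mid-clay: σ_v = 18.8×2.3 + 17.5×1.6 = 71.24 kPa.
Pore pressure: u = 9.81×(3.9 − 0) = 38.259 kPa.
Initial effective stress: σ'_0 = σ_v − u = 71.24 − 38.259 = 32.981 kPa.
Stress increase at mid-clay by the 2:1 spreading method:
Δσ ≈ qD²/(D+z)² = 142×3.1²/(3.1+3.9)² = 27.849 kPa
Final effective stress: σ'_f = σ'_0 + Δσ = 32.981 + 27.849 = 60.83 kPa.
Normally consolidated clay, so the full stress increment lies on the virgin compression line:
S_c = C_c·H/(1+e₀)·log₁₀(σ'_f/σ'_0) = 0.25×3.2/(1+0.66)×log₁₀(60.83/32.981)
    = 0.48193 × 0.26585 = 0.1281 m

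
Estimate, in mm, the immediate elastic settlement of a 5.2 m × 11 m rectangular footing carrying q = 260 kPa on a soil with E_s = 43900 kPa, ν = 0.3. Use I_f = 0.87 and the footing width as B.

Immediate (elastic) settlement: S_e = q·B·(1−ν²)/E_s · I_f.
S_e = 260 × 5.2 × (1 − 0.3²) / 43900 × 0.87
    = 260 × 5.2 × 0.91 / 43900 × 0.87
    = 0.02438 m = 24.38 mm

S_e ≈ 24.4 mm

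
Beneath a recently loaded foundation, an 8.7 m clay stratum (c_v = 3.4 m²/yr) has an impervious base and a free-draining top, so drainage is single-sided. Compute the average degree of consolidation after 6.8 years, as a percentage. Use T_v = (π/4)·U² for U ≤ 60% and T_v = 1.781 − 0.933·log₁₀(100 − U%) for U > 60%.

U ≈ 61.8 %

Drainage path length: H_d = H = 8.7 m (single drainage).
T_v = c_v·t/H_d² = 3.4×6.8/8.7² = 0.30546.
T_v = 0.30546 corresponds to the U > 60% branch:
U = 1 − 10^((1.781 − T_v)/0.933)/100 = 0.6185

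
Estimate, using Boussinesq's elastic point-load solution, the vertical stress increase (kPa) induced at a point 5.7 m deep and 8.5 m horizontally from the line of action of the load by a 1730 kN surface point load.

Δσ_z ≈ 1.36 kPa

Boussinesq vertical stress below a point load on an elastic half-space:
Δσ_z = 3P/(2πz²) · [1 + (r/z)²]^(−5/2)
r/z = 8.5/5.7 = 1.4912; [1+(r/z)²]^(−5/2) = 0.053591.
Δσ_z = 3×1730/(2π×5.7²) × 0.053591 = 25.424 × 0.053591 = 1.362 kPa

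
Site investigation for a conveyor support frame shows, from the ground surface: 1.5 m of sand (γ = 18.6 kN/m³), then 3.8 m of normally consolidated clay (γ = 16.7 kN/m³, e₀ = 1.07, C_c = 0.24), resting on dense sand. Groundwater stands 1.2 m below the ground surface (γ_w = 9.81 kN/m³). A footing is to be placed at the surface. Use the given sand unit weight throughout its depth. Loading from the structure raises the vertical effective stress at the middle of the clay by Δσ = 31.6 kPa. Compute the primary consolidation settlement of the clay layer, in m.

Mid-depth of clay below the ground surface: z = 1.5 + 3.8/2 = 3.4 m.
Total vertical stress at mid-clay: σ_v = 18.6×1.5 + 16.7×1.9 = 59.63 kPa.
Pore pressure: u = 9.81×(3.4 − 1.2) = 21.582 kPa.
Initial effective stress: σ'_0 = σ_v − u = 59.63 − 21.582 = 38.048 kPa.
Final effective stress: σ'_f = σ'_0 + Δσ = 38.048 + 31.6 = 69.648 kPa.
Normally consolidated clay, so the full stress increment lies on the virgin compression line:
S_c = C_c·H/(1+e₀)·log₁₀(σ'_f/σ'_0) = 0.24×3.8/(1+1.07)×log₁₀(69.648/38.048)
    = 0.44058 × 0.26258 = 0.1157 m

S_c ≈ 0.116 m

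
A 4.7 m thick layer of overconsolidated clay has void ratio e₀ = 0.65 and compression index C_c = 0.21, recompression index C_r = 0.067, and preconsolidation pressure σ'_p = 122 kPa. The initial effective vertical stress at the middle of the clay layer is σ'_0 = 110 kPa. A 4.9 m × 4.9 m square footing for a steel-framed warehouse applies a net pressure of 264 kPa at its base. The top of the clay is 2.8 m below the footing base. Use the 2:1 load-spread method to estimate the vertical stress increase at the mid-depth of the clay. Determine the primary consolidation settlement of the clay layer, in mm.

Mid-depth of clay below the footing base: z = 2.8 + 4.7/2 = 5.15 m.
Stress increase at mid-clay by the 2:1 spreading method:
Δσ = qBL/((B+z)(L+z)) = 264×4.9×4.9/((4.9+5.15)(4.9+5.15)) = 62.757 kPa
Final effective stress: σ'_f = 110 + 62.757 = 172.76 kPa.
σ'_f = 172.76 > σ'_p = 122 kPa, so the stress path crosses the preconsolidation pressure — recompression up to σ'_p, then virgin compression beyond:
S_c = H/(1+e₀)·[C_r·log₁₀(σ'_p/σ'_0) + C_c·log₁₀(σ'_f/σ'_p)]
    = 4.7/1.65 × [0.067×log₁₀(122/110) + 0.21×log₁₀(172.76/122)]
    = 2.8485 × [0.0030128 + 0.031728] = 0.09896 m

S_c ≈ 99 mm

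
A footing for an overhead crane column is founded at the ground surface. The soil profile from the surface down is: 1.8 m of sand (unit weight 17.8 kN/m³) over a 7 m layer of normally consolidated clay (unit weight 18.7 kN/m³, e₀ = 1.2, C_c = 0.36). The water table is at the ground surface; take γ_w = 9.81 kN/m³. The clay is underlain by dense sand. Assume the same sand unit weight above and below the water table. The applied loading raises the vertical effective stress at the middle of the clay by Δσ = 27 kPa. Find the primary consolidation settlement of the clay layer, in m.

Mid-depth of clay below the ground surface: z = 1.8 + 7/2 = 5.3 m.
Total vertical stress at mid-clay: σ_v = 17.8×1.8 + 18.7×3.5 = 97.49 kPa.
Pore pressure: u = 9.81×(5.3 − 0) = 51.993 kPa.
Initial effective stress: σ'_0 = σ_v − u = 97.49 − 51.993 = 45.497 kPa.
Final effective stress: σ'_f = σ'_0 + Δσ = 45.497 + 27 = 72.497 kPa.
Normally consolidated clay, so the full stress increment lies on the virgin compression line:
S_c = C_c·H/(1+e₀)·log₁₀(σ'_f/σ'_0) = 0.36×7/(1+1.2)×log₁₀(72.497/45.497)
    = 1.1455 × 0.20234 = 0.2318 m

S_c ≈ 0.232 m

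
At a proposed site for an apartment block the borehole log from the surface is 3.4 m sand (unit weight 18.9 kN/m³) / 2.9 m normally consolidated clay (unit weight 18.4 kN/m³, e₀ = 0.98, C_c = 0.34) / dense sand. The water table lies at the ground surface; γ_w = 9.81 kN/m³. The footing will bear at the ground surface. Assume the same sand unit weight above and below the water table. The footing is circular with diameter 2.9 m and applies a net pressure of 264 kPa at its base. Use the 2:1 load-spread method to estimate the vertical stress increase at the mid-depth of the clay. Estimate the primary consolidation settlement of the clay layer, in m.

Mid-depth of clay below the ground surface: z = 3.4 + 2.9/2 = 4.85 m.
Total vertical stress at mid-clay: σ_v = 18.9×3.4 + 18.4×1.45 = 90.94 kPa.
Pore pressure: u = 9.81×(4.85 − 0) = 47.578 kPa.
Initial effective stress: σ'_0 = σ_v − u = 90.94 − 47.578 = 43.362 kPa.
Stress increase at mid-clay by the 2:1 spreading method:
Δσ ≈ qD²/(D+z)² = 264×2.9²/(2.9+4.85)² = 36.965 kPa
Final effective stress: σ'_f = σ'_0 + Δσ = 43.362 + 36.965 = 80.327 kPa.
Normally consolidated clay, so the full stress increment lies on the virgin compression line:
S_c = C_c·H/(1+e₀)·log₁₀(σ'_f/σ'_0) = 0.34×2.9/(1+0.98)×log₁₀(80.327/43.362)
    = 0.49798 × 0.26775 = 0.1333 m

S_c ≈ 0.133 m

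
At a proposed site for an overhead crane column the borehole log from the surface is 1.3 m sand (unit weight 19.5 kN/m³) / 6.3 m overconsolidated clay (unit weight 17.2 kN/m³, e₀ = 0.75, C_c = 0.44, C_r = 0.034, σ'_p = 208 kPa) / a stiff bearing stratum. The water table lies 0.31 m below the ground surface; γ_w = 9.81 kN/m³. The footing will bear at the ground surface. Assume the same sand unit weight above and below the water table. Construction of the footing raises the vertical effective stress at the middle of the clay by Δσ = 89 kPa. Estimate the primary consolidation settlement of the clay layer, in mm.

Mid-depth of clay below the ground surface: z = 1.3 + 6.3/2 = 4.45 m.
Total vertical stress at mid-clay: σ_v = 19.5×1.3 + 17.2×3.15 = 79.53 kPa.
Pore pressure: u = 9.81×(4.45 − 0.31) = 40.613 kPa.
Initial effective stress: σ'_0 = σ_v − u = 79.53 − 40.613 = 38.917 kPa.
Final effective stress: σ'_f = 38.917 + 89 = 127.92 kPa.
σ'_f = 127.92 ≤ σ'_p = 208 kPa, so the clay remains overconsolidated and only the recompression index applies:
S_c = C_r·H/(1+e₀)·log₁₀(σ'_f/σ'_0) = 0.034×6.3/1.75×log₁₀(127.92/38.917)
    = 0.1224 × 0.5168 = 0.06326 m

S_c ≈ 63.3 mm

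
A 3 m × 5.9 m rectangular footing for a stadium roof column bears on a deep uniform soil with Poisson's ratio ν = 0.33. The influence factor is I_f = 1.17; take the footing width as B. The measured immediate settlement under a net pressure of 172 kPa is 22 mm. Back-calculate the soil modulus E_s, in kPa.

E_s ≈ 24500 kPa

S_e = q·B·(1−ν²)/E_s · I_f  ⇒  E_s = q·B·(1−ν²)·I_f / S_e.
E_s = 172 × 3 × 0.8911 × 1.17 / 0.022 = 24450 kPa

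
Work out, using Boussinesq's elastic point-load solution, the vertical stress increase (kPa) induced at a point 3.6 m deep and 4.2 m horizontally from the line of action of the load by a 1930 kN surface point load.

Boussinesq vertical stress below a point load on an elastic half-space:
Δσ_z = 3P/(2πz²) · [1 + (r/z)²]^(−5/2)
r/z = 4.2/3.6 = 1.1667; [1+(r/z)²]^(−5/2) = 0.11674.
Δσ_z = 3×1930/(2π×3.6²) × 0.11674 = 71.104 × 0.11674 = 8.301 kPa

Δσ_z ≈ 8.3 kPa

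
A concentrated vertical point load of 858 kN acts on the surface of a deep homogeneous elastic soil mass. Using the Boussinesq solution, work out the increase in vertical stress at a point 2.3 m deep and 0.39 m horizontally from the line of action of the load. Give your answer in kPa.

Δσ_z ≈ 72.1 kPa

Boussinesq vertical stress below a point load on an elastic half-space:
Δσ_z = 3P/(2πz²) · [1 + (r/z)²]^(−5/2)
r/z = 0.39/2.3 = 0.16957; [1+(r/z)²]^(−5/2) = 0.93159.
Δσ_z = 3×858/(2π×2.3²) × 0.93159 = 77.441 × 0.93159 = 72.14 kPa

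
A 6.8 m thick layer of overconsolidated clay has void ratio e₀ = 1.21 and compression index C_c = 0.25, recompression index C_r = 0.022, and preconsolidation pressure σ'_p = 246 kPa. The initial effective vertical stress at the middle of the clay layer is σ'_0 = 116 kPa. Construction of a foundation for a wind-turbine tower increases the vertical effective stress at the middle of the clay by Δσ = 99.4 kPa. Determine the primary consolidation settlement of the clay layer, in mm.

S_c ≈ 18.2 mm

Final effective stress: σ'_f = 116 + 99.4 = 215.4 kPa.
σ'_f = 215.4 ≤ σ'_p = 246 kPa, so the clay remains overconsolidated and only the recompression index applies:
S_c = C_r·H/(1+e₀)·log₁₀(σ'_f/σ'_0) = 0.022×6.8/2.21×log₁₀(215.4/116)
    = 0.067692 × 0.26879 = 0.01819 m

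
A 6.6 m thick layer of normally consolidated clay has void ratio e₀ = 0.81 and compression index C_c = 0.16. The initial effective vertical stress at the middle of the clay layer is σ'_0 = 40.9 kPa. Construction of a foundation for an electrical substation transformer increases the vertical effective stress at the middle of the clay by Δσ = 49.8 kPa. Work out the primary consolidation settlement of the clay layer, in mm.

S_c ≈ 202 mm

Final effective stress: σ'_f = σ'_0 + Δσ = 40.9 + 49.8 = 90.7 kPa.
Normally consolidated clay, so the full stress increment lies on the virgin compression line:
S_c = C_c·H/(1+e₀)·log₁₀(σ'_f/σ'_0) = 0.16×6.6/(1+0.81)×log₁₀(90.7/40.9)
    = 0.58343 × 0.34588 = 0.2018 m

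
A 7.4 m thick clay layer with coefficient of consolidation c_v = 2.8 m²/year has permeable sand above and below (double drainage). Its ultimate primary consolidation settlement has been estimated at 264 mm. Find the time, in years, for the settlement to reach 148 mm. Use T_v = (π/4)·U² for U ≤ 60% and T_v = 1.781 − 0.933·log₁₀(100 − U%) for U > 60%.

t ≈ 1.21 years

Drainage path length: H_d = H/2 = 3.7 m (double drainage).
U = S(t)/S_ult = 148/264 = 0.5606.
U ≤ 60%: T_v = (π/4)·U² = (π/4)×0.56061² = 0.24683.
t = T_v·H_d²/c_v = 0.24683×3.7²/2.8 = 1.207 years.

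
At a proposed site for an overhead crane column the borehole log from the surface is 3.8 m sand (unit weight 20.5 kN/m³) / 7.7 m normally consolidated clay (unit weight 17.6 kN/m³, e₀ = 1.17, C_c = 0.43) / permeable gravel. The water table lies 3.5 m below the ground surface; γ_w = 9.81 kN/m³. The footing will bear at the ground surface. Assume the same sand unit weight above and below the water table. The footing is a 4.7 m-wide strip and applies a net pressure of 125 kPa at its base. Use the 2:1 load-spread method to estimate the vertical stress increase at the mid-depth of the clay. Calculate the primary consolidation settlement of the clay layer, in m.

Mid-depth of clay below the ground surface: z = 3.8 + 7.7/2 = 7.65 m.
Total vertical stress at mid-clay: σ_v = 20.5×3.8 + 17.6×3.85 = 145.66 kPa.
Pore pressure: u = 9.81×(7.65 − 3.5) = 40.712 kPa.
Initial effective stress: σ'_0 = σ_v − u = 145.66 − 40.712 = 104.95 kPa.
Stress increase at mid-clay by the 2:1 spreading method:
Δσ = qB/(B+z) = 125×4.7/(4.7+7.65) = 47.571 kPa
Final effective stress: σ'_f = σ'_0 + Δσ = 104.95 + 47.571 = 152.52 kPa.
Normally consolidated clay, so the full stress increment lies on the virgin compression line:
S_c = C_c·H/(1+e₀)·log₁₀(σ'_f/σ'_0) = 0.43×7.7/(1+1.17)×log₁₀(152.52/104.95)
    = 1.5258 × 0.16234 = 0.2477 m

S_c ≈ 0.248 m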